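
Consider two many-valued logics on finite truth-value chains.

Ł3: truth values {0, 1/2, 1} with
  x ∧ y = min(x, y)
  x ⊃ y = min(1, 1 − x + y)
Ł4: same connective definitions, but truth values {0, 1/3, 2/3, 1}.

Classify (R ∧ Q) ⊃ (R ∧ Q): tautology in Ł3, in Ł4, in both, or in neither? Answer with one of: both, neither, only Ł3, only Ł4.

In Ł3: every assignment gives 1 — tautology.
In Ł4: every assignment gives 1 — tautology.

both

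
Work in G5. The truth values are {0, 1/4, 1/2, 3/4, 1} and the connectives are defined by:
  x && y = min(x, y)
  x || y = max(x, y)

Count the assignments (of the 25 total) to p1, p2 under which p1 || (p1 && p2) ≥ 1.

5

value 1: 5 assignments (counts)
value 3/4: 5 assignments
value 1/2: 5 assignments
value 1/4: 5 assignments
value 0: 5 assignments
So 5 of the 25 assignments meet the threshold.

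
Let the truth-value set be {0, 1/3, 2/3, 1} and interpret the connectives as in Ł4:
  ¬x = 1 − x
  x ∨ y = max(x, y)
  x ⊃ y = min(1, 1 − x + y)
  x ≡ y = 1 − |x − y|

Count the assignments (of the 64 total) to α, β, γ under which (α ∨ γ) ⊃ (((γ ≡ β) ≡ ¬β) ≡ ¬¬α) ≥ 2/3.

value 1: 43 assignments (counts)
value 2/3: 11 assignments (counts)
value 1/3: 8 assignments
value 0: 2 assignments
So 54 of the 64 assignments meet the threshold.

54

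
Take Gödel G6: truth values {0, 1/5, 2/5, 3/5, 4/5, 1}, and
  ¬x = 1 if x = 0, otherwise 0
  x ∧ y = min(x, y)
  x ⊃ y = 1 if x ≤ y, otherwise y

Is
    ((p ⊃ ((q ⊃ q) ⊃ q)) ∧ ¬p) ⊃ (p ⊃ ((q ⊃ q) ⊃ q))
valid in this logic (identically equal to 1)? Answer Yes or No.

At p = 4/5, q = 4/5, for instance:
q ⊃ q = 4/5 ⊃ 4/5 = 1
(q ⊃ q) ⊃ q = 1 ⊃ 4/5 = 4/5
p ⊃ ((q ⊃ q) ⊃ q) = 4/5 ⊃ 4/5 = 1
¬p = ¬4/5 = 0
(p ⊃ ((q ⊃ q) ⊃ q)) ∧ ¬p = 1 ∧ 0 = 0
((p ⊃ ((q ⊃ q) ⊃ q)) ∧ ¬p) ⊃ (p ⊃ ((q ⊃ q) ⊃ q)) = 0 ⊃ 1 = 1
and checking the remaining 35 assignments likewise gives ≥ 1 in every case.

Yes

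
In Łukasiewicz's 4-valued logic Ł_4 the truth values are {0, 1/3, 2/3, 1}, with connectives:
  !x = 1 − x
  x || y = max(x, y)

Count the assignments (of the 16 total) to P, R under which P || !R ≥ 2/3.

12

P = 0, R = 0 ↦ 1  ≥
P = 0, R = 1/3 ↦ 2/3  ≥
P = 0, R = 2/3 ↦ 1/3  <
P = 0, R = 1 ↦ 0  <
P = 1/3, R = 0 ↦ 1  ≥
P = 1/3, R = 1/3 ↦ 2/3  ≥
P = 1/3, R = 2/3 ↦ 1/3  <
P = 1/3, R = 1 ↦ 1/3  <
P = 2/3, R = 0 ↦ 1  ≥
P = 2/3, R = 1/3 ↦ 2/3  ≥
P = 2/3, R = 2/3 ↦ 2/3  ≥
P = 2/3, R = 1 ↦ 2/3  ≥
P = 1, R = 0 ↦ 1  ≥
P = 1, R = 1/3 ↦ 1  ≥
P = 1, R = 2/3 ↦ 1  ≥
P = 1, R = 1 ↦ 1  ≥
So 12 of the 16 assignments meet the threshold.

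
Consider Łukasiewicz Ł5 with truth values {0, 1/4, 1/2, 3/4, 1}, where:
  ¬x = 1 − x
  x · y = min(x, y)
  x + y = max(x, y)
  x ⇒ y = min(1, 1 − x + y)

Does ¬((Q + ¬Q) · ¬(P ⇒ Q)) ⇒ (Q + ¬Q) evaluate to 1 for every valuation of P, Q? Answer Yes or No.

Counterexample: take P = 0, Q = 1/4.
¬Q = ¬1/4 = 3/4
Q + ¬Q = 1/4 + 3/4 = 3/4
P ⇒ Q = 0 ⇒ 1/4 = 1
¬(P ⇒ Q) = ¬1 = 0
(Q + ¬Q) · ¬(P ⇒ Q) = 3/4 · 0 = 0
¬((Q + ¬Q) · ¬(P ⇒ Q)) = ¬0 = 1
¬((Q + ¬Q) · ¬(P ⇒ Q)) ⇒ (Q + ¬Q) = 1 ⇒ 3/4 = 3/4
This gives 3/4 ≠ 1.

No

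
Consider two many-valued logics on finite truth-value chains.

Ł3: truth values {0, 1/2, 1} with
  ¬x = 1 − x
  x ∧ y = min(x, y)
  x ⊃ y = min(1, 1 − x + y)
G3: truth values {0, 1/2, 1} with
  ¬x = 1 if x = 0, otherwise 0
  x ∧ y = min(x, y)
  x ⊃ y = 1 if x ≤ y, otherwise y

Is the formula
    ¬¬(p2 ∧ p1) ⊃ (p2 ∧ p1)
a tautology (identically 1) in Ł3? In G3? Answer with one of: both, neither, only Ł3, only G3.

In Ł3: every assignment gives 1 — tautology.
In G3: at p1 = 1/2, p2 = 1/2 the value is 1/2 — not a tautology.

only Ł3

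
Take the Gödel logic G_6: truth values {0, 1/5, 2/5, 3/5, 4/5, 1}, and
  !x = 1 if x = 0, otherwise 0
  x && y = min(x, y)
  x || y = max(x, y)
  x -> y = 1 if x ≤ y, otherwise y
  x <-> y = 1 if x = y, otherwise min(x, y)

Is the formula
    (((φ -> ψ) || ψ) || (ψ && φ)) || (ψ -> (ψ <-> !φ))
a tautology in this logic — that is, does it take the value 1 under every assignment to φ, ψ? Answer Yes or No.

No

Counterexample: take φ = 2/5, ψ = 1/5.
φ -> ψ = 2/5 -> 1/5 = 1/5
(φ -> ψ) || ψ = 1/5 || 1/5 = 1/5
ψ && φ = 1/5 && 2/5 = 1/5
((φ -> ψ) || ψ) || (ψ && φ) = 1/5 || 1/5 = 1/5
!φ = !2/5 = 0
ψ <-> !φ = 1/5 <-> 0 = 0
ψ -> (ψ <-> !φ) = 1/5 -> 0 = 0
(((φ -> ψ) || ψ) || (ψ && φ)) || (ψ -> (ψ <-> !φ)) = 1/5 || 0 = 1/5
This gives 1/5 ≠ 1.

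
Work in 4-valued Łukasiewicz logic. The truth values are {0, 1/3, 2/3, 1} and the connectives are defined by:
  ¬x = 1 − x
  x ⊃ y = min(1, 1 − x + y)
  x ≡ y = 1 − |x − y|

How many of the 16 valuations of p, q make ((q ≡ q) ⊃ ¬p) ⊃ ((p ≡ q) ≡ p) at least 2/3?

14

p = 0, q = 0 ↦ 0  <
p = 0, q = 1/3 ↦ 1/3  <
p = 0, q = 2/3 ↦ 2/3  ≥
p = 0, q = 1 ↦ 1  ≥
p = 1/3, q = 0 ↦ 1  ≥
p = 1/3, q = 1/3 ↦ 2/3  ≥
p = 1/3, q = 2/3 ↦ 1  ≥
p = 1/3, q = 1 ↦ 1  ≥
p = 2/3, q = 0 ↦ 1  ≥
p = 2/3, q = 1/3 ↦ 1  ≥
p = 2/3, q = 2/3 ↦ 1  ≥
p = 2/3, q = 1 ↦ 1  ≥
p = 1, q = 0 ↦ 1  ≥
p = 1, q = 1/3 ↦ 1  ≥
p = 1, q = 2/3 ↦ 1  ≥
p = 1, q = 1 ↦ 1  ≥
So 14 of the 16 assignments meet the threshold.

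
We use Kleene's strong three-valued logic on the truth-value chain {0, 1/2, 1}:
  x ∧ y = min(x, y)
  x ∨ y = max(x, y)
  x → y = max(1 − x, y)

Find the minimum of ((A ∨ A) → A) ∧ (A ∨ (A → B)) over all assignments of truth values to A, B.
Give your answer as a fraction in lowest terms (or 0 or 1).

1/2

Take A = 1/2, B = 0:
A ∨ A = 1/2 ∨ 1/2 = 1/2
(A ∨ A) → A = 1/2 → 1/2 = 1/2
A → B = 1/2 → 0 = 1/2
A ∨ (A → B) = 1/2 ∨ 1/2 = 1/2
((A ∨ A) → A) ∧ (A ∨ (A → B)) = 1/2 ∧ 1/2 = 1/2
No assignment yields a value below 1/2, so this is the minimum.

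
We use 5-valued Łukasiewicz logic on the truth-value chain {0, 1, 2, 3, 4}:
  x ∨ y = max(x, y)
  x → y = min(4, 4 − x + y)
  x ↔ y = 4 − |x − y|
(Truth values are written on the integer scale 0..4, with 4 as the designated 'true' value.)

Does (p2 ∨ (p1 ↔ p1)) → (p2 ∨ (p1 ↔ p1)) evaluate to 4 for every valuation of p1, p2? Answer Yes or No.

At p1 = 2, p2 = 0, for instance:
p1 ↔ p1 = 2 ↔ 2 = 4
p2 ∨ (p1 ↔ p1) = 0 ∨ 4 = 4
(p2 ∨ (p1 ↔ p1)) → (p2 ∨ (p1 ↔ p1)) = 4 → 4 = 4
and checking the remaining 24 assignments likewise gives ≥ 4 in every case.

Yes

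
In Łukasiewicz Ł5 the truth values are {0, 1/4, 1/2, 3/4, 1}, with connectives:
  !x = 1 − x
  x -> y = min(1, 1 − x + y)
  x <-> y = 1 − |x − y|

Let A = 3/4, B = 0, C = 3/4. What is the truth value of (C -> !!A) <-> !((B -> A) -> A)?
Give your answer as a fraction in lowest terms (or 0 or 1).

1/4

!A = !3/4 = 1/4
!!A = !1/4 = 3/4
C -> !!A = 3/4 -> 3/4 = 1
B -> A = 0 -> 3/4 = 1
(B -> A) -> A = 1 -> 3/4 = 3/4
!((B -> A) -> A) = !3/4 = 1/4
(C -> !!A) <-> !((B -> A) -> A) = 1 <-> 1/4 = 1/4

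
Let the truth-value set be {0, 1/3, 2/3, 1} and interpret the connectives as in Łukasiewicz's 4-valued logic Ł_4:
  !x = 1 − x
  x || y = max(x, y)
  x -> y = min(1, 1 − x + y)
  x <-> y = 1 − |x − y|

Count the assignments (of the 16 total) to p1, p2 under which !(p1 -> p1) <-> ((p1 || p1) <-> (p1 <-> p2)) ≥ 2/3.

5

p1 = 0, p2 = 0 ↦ 1  ≥
p1 = 0, p2 = 1/3 ↦ 2/3  ≥
p1 = 0, p2 = 2/3 ↦ 1/3  <
p1 = 0, p2 = 1 ↦ 0  <
p1 = 1/3, p2 = 0 ↦ 1/3  <
p1 = 1/3, p2 = 1/3 ↦ 2/3  ≥
p1 = 1/3, p2 = 2/3 ↦ 1/3  <
p1 = 1/3, p2 = 1 ↦ 0  <
p1 = 2/3, p2 = 0 ↦ 1/3  <
p1 = 2/3, p2 = 1/3 ↦ 0  <
p1 = 2/3, p2 = 2/3 ↦ 1/3  <
p1 = 2/3, p2 = 1 ↦ 0  <
p1 = 1, p2 = 0 ↦ 1  ≥
p1 = 1, p2 = 1/3 ↦ 2/3  ≥
p1 = 1, p2 = 2/3 ↦ 1/3  <
p1 = 1, p2 = 1 ↦ 0  <
So 5 of the 16 assignments meet the threshold.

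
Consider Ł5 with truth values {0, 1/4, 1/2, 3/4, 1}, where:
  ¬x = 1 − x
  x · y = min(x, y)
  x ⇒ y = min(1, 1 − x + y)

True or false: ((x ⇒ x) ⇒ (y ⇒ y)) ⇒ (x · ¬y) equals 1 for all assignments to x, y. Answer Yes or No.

Counterexample: take x = 0, y = 0.
x ⇒ x = 0 ⇒ 0 = 1
y ⇒ y = 0 ⇒ 0 = 1
(x ⇒ x) ⇒ (y ⇒ y) = 1 ⇒ 1 = 1
¬y = ¬0 = 1
x · ¬y = 0 · 1 = 0
((x ⇒ x) ⇒ (y ⇒ y)) ⇒ (x · ¬y) = 1 ⇒ 0 = 0
This gives 0 ≠ 1.

No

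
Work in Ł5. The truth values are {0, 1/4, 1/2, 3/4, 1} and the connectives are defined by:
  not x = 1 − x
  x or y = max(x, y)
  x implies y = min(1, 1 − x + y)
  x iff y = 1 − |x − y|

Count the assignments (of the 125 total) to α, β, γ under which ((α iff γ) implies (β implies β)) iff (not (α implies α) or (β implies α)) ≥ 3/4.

95

value 1: 75 assignments (counts)
value 3/4: 20 assignments (counts)
value 1/2: 15 assignments
value 1/4: 10 assignments
value 0: 5 assignments
So 95 of the 125 assignments meet the threshold.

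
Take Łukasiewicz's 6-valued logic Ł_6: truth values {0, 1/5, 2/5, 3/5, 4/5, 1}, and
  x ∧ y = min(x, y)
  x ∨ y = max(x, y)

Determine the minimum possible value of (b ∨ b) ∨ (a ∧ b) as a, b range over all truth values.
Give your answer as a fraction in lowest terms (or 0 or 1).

0

Take a = 0, b = 0:
b ∨ b = 0 ∨ 0 = 0
a ∧ b = 0 ∧ 0 = 0
(b ∨ b) ∨ (a ∧ b) = 0 ∨ 0 = 0
No assignment yields a value below 0, so this is the minimum.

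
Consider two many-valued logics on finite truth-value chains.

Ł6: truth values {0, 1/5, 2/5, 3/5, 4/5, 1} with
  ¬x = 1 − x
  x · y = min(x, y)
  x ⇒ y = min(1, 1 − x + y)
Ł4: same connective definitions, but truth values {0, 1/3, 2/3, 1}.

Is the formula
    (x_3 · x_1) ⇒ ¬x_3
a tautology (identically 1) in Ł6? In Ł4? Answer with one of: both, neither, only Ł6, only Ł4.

In Ł6: at x_1 = 1/5, x_3 = 1 the value is 4/5 — not a tautology.
In Ł4: at x_1 = 1/3, x_3 = 1 the value is 2/3 — not a tautology.

neither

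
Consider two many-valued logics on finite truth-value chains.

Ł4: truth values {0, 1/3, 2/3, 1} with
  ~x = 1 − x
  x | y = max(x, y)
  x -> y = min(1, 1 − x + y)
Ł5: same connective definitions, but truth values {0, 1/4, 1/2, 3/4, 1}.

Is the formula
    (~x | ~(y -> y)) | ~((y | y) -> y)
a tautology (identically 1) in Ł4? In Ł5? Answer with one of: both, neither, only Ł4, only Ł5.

neither

In Ł4: at x = 1/3, y = 0 the value is 2/3 — not a tautology.
In Ł5: at x = 1/4, y = 0 the value is 3/4 — not a tautology.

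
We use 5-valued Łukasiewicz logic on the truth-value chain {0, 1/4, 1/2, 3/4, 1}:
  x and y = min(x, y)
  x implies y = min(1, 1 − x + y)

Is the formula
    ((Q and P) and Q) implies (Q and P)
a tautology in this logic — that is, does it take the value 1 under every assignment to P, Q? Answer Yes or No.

Yes

At P = 1/2, Q = 1/2, for instance:
Q and P = 1/2 and 1/2 = 1/2
(Q and P) and Q = 1/2 and 1/2 = 1/2
((Q and P) and Q) implies (Q and P) = 1/2 implies 1/2 = 1
and checking the remaining 24 assignments likewise gives ≥ 1 in every case.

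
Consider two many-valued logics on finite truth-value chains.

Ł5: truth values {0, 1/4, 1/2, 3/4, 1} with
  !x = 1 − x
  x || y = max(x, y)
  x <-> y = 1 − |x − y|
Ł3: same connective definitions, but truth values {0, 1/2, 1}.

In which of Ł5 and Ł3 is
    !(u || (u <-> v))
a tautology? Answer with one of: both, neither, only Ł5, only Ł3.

neither

In Ł5: at u = 0, v = 0 the value is 0 — not a tautology.
In Ł3: at u = 0, v = 0 the value is 0 — not a tautology.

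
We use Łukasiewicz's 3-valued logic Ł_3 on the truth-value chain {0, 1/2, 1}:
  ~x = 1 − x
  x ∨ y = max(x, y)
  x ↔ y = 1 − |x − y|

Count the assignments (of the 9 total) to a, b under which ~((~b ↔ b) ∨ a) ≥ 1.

2

a = 0, b = 0 ↦ 1  ≥
a = 0, b = 1/2 ↦ 0  <
a = 0, b = 1 ↦ 1  ≥
a = 1/2, b = 0 ↦ 1/2  <
a = 1/2, b = 1/2 ↦ 0  <
a = 1/2, b = 1 ↦ 1/2  <
a = 1, b = 0 ↦ 0  <
a = 1, b = 1/2 ↦ 0  <
a = 1, b = 1 ↦ 0  <
So 2 of the 9 assignments meet the threshold.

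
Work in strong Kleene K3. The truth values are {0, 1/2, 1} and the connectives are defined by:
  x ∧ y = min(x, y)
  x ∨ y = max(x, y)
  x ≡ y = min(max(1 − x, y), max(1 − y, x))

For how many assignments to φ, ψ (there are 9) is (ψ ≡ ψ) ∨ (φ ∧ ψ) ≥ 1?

6

φ = 0, ψ = 0 ↦ 1  ≥
φ = 0, ψ = 1/2 ↦ 1/2  <
φ = 0, ψ = 1 ↦ 1  ≥
φ = 1/2, ψ = 0 ↦ 1  ≥
φ = 1/2, ψ = 1/2 ↦ 1/2  <
φ = 1/2, ψ = 1 ↦ 1  ≥
φ = 1, ψ = 0 ↦ 1  ≥
φ = 1, ψ = 1/2 ↦ 1/2  <
φ = 1, ψ = 1 ↦ 1  ≥
So 6 of the 9 assignments meet the threshold.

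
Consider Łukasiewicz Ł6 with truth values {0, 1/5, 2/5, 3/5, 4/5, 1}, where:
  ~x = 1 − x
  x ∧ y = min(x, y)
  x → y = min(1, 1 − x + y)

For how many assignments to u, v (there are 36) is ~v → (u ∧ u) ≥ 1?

value 1: 21 assignments (counts)
value 4/5: 5 assignments
value 3/5: 4 assignments
value 2/5: 3 assignments
value 1/5: 2 assignments
value 0: 1 assignment
So 21 of the 36 assignments meet the threshold.

21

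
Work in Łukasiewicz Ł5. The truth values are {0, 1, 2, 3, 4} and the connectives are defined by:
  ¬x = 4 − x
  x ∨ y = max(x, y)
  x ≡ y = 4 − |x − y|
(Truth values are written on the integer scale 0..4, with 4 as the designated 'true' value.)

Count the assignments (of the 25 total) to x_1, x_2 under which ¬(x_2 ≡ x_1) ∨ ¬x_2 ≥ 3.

value 4: 6 assignments (counts)
value 3: 7 assignments (counts)
value 2: 7 assignments
value 1: 4 assignments
value 0: 1 assignment
So 13 of the 25 assignments meet the threshold.

13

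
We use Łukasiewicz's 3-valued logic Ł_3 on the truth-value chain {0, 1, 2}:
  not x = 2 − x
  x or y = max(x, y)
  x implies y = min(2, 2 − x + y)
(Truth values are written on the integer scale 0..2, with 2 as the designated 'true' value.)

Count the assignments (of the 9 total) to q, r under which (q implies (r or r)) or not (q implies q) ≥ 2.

q = 0, r = 0 ↦ 2  ≥
q = 0, r = 1 ↦ 2  ≥
q = 0, r = 2 ↦ 2  ≥
q = 1, r = 0 ↦ 1  <
q = 1, r = 1 ↦ 2  ≥
q = 1, r = 2 ↦ 2  ≥
q = 2, r = 0 ↦ 0  <
q = 2, r = 1 ↦ 1  <
q = 2, r = 2 ↦ 2  ≥
So 6 of the 9 assignments meet the threshold.

6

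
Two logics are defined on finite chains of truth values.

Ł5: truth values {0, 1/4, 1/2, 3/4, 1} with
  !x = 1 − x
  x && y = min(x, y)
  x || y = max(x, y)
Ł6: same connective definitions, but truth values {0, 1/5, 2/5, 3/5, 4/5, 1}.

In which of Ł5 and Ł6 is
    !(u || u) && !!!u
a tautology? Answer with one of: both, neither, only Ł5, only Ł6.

neither

In Ł5: at u = 1/4 the value is 3/4 — not a tautology.
In Ł6: at u = 1/5 the value is 4/5 — not a tautology.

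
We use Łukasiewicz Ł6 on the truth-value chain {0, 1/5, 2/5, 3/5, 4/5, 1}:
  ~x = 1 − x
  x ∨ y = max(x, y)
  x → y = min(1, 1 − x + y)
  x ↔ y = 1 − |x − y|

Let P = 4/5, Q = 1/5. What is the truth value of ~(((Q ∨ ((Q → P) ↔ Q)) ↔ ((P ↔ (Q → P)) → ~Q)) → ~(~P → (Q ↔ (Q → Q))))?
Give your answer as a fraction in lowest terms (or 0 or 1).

1/5

Q → P = 1/5 → 4/5 = 1
(Q → P) ↔ Q = 1 ↔ 1/5 = 1/5
Q ∨ ((Q → P) ↔ Q) = 1/5 ∨ 1/5 = 1/5
Q → P = 1/5 → 4/5 = 1
P ↔ (Q → P) = 4/5 ↔ 1 = 4/5
~Q = ~1/5 = 4/5
(P ↔ (Q → P)) → ~Q = 4/5 → 4/5 = 1
(Q ∨ ((Q → P) ↔ Q)) ↔ ((P ↔ (Q → P)) → ~Q) = 1/5 ↔ 1 = 1/5
~P = ~4/5 = 1/5
Q → Q = 1/5 → 1/5 = 1
Q ↔ (Q → Q) = 1/5 ↔ 1 = 1/5
~P → (Q ↔ (Q → Q)) = 1/5 → 1/5 = 1
~(~P → (Q ↔ (Q → Q))) = ~1 = 0
((Q ∨ ((Q → P) ↔ Q)) ↔ ((P ↔ (Q → P)) → ~Q)) → ~(~P → (Q ↔ (Q → Q))) = 1/5 → 0 = 4/5
~(((Q ∨ ((Q → P) ↔ Q)) ↔ ((P ↔ (Q → P)) → ~Q)) → ~(~P → (Q ↔ (Q → Q)))) = ~4/5 = 1/5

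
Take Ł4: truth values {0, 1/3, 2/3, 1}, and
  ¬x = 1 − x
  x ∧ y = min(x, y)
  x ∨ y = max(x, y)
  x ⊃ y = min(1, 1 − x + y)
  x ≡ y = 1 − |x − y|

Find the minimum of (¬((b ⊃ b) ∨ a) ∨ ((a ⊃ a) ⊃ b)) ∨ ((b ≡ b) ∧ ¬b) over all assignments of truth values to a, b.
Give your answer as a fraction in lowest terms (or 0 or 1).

2/3

Take a = 0, b = 1/3:
b ⊃ b = 1/3 ⊃ 1/3 = 1
(b ⊃ b) ∨ a = 1 ∨ 0 = 1
¬((b ⊃ b) ∨ a) = ¬1 = 0
a ⊃ a = 0 ⊃ 0 = 1
(a ⊃ a) ⊃ b = 1 ⊃ 1/3 = 1/3
¬((b ⊃ b) ∨ a) ∨ ((a ⊃ a) ⊃ b) = 0 ∨ 1/3 = 1/3
b ≡ b = 1/3 ≡ 1/3 = 1
¬b = ¬1/3 = 2/3
(b ≡ b) ∧ ¬b = 1 ∧ 2/3 = 2/3
(¬((b ⊃ b) ∨ a) ∨ ((a ⊃ a) ⊃ b)) ∨ ((b ≡ b) ∧ ¬b) = 1/3 ∨ 2/3 = 2/3
No assignment yields a value below 2/3, so this is the minimum.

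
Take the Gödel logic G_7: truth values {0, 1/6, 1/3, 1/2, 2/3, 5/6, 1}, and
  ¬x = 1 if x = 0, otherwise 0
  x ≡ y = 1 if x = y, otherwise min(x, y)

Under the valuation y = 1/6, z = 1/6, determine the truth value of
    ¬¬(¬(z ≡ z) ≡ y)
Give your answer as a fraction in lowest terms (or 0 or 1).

z ≡ z = 1/6 ≡ 1/6 = 1
¬(z ≡ z) = ¬1 = 0
¬(z ≡ z) ≡ y = 0 ≡ 1/6 = 0
¬(¬(z ≡ z) ≡ y) = ¬0 = 1
¬¬(¬(z ≡ z) ≡ y) = ¬1 = 0

0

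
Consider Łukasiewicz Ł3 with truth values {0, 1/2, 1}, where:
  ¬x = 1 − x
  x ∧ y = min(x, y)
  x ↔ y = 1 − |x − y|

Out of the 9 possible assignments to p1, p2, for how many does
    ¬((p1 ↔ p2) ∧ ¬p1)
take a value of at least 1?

p1 = 0, p2 = 0 ↦ 0  <
p1 = 0, p2 = 1/2 ↦ 1/2  <
p1 = 0, p2 = 1 ↦ 1  ≥
p1 = 1/2, p2 = 0 ↦ 1/2  <
p1 = 1/2, p2 = 1/2 ↦ 1/2  <
p1 = 1/2, p2 = 1 ↦ 1/2  <
p1 = 1, p2 = 0 ↦ 1  ≥
p1 = 1, p2 = 1/2 ↦ 1  ≥
p1 = 1, p2 = 1 ↦ 1  ≥
So 4 of the 9 assignments meet the threshold.

4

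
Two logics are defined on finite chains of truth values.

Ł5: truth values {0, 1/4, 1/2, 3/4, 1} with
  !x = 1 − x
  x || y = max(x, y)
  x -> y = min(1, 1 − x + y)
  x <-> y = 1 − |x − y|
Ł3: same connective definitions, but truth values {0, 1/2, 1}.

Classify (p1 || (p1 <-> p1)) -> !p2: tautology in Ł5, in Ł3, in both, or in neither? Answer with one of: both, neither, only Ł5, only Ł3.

In Ł5: at p1 = 0, p2 = 1/4 the value is 3/4 — not a tautology.
In Ł3: at p1 = 0, p2 = 1/2 the value is 1/2 — not a tautology.

neither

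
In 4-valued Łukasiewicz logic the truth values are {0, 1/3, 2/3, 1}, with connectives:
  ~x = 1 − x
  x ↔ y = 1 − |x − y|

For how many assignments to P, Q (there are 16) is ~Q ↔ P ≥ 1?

P = 0, Q = 0 ↦ 0  <
P = 0, Q = 1/3 ↦ 1/3  <
P = 0, Q = 2/3 ↦ 2/3  <
P = 0, Q = 1 ↦ 1  ≥
P = 1/3, Q = 0 ↦ 1/3  <
P = 1/3, Q = 1/3 ↦ 2/3  <
P = 1/3, Q = 2/3 ↦ 1  ≥
P = 1/3, Q = 1 ↦ 2/3  <
P = 2/3, Q = 0 ↦ 2/3  <
P = 2/3, Q = 1/3 ↦ 1  ≥
P = 2/3, Q = 2/3 ↦ 2/3  <
P = 2/3, Q = 1 ↦ 1/3  <
P = 1, Q = 0 ↦ 1  ≥
P = 1, Q = 1/3 ↦ 2/3  <
P = 1, Q = 2/3 ↦ 1/3  <
P = 1, Q = 1 ↦ 0  <
So 4 of the 16 assignments meet the threshold.

4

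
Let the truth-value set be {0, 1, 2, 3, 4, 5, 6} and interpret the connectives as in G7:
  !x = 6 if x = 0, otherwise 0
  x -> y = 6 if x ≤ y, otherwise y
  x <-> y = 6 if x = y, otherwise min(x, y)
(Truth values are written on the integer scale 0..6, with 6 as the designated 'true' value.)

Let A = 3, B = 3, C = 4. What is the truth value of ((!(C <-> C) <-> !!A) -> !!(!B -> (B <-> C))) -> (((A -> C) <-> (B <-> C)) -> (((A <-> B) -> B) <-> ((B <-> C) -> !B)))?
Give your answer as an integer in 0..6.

0

C <-> C = 4 <-> 4 = 6
!(C <-> C) = !6 = 0
!A = !3 = 0
!!A = !0 = 6
!(C <-> C) <-> !!A = 0 <-> 6 = 0
!B = !3 = 0
B <-> C = 3 <-> 4 = 3
!B -> (B <-> C) = 0 -> 3 = 6
!(!B -> (B <-> C)) = !6 = 0
!!(!B -> (B <-> C)) = !0 = 6
(!(C <-> C) <-> !!A) -> !!(!B -> (B <-> C)) = 0 -> 6 = 6
A -> C = 3 -> 4 = 6
B <-> C = 3 <-> 4 = 3
(A -> C) <-> (B <-> C) = 6 <-> 3 = 3
A <-> B = 3 <-> 3 = 6
(A <-> B) -> B = 6 -> 3 = 3
B <-> C = 3 <-> 4 = 3
!B = !3 = 0
(B <-> C) -> !B = 3 -> 0 = 0
((A <-> B) -> B) <-> ((B <-> C) -> !B) = 3 <-> 0 = 0
((A -> C) <-> (B <-> C)) -> (((A <-> B) -> B) <-> ((B <-> C) -> !B)) = 3 -> 0 = 0
((!(C <-> C) <-> !!A) -> !!(!B -> (B <-> C))) -> (((A -> C) <-> (B <-> C)) -> (((A <-> B) -> B) <-> ((B <-> C) -> !B))) = 6 -> 0 = 0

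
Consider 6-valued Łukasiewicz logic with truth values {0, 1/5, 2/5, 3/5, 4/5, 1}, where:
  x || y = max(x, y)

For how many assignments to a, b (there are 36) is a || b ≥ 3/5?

27

value 1: 11 assignments (counts)
value 4/5: 9 assignments (counts)
value 3/5: 7 assignments (counts)
value 2/5: 5 assignments
value 1/5: 3 assignments
value 0: 1 assignment
So 27 of the 36 assignments meet the threshold.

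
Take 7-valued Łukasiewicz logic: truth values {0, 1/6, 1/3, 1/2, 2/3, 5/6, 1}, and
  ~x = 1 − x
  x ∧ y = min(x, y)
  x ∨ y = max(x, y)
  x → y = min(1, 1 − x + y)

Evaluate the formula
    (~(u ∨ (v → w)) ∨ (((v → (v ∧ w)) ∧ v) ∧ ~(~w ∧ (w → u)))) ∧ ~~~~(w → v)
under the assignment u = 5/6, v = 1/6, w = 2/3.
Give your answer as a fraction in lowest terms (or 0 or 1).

v → w = 1/6 → 2/3 = 1
u ∨ (v → w) = 5/6 ∨ 1 = 1
~(u ∨ (v → w)) = ~1 = 0
v ∧ w = 1/6 ∧ 2/3 = 1/6
v → (v ∧ w) = 1/6 → 1/6 = 1
(v → (v ∧ w)) ∧ v = 1 ∧ 1/6 = 1/6
~w = ~2/3 = 1/3
w → u = 2/3 → 5/6 = 1
~w ∧ (w → u) = 1/3 ∧ 1 = 1/3
~(~w ∧ (w → u)) = ~1/3 = 2/3
((v → (v ∧ w)) ∧ v) ∧ ~(~w ∧ (w → u)) = 1/6 ∧ 2/3 = 1/6
~(u ∨ (v → w)) ∨ (((v → (v ∧ w)) ∧ v) ∧ ~(~w ∧ (w → u))) = 0 ∨ 1/6 = 1/6
w → v = 2/3 → 1/6 = 1/2
~(w → v) = ~1/2 = 1/2
~~(w → v) = ~1/2 = 1/2
~~~(w → v) = ~1/2 = 1/2
~~~~(w → v) = ~1/2 = 1/2
(~(u ∨ (v → w)) ∨ (((v → (v ∧ w)) ∧ v) ∧ ~(~w ∧ (w → u)))) ∧ ~~~~(w → v) = 1/6 ∧ 1/2 = 1/6

1/6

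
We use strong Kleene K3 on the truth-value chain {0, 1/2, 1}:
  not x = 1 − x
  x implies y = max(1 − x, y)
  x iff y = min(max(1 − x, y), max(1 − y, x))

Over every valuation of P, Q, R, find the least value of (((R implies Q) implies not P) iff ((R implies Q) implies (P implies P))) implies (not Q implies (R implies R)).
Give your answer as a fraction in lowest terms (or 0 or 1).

1/2

Take P = 0, Q = 0, R = 1/2:
R implies Q = 1/2 implies 0 = 1/2
not P = not 0 = 1
(R implies Q) implies not P = 1/2 implies 1 = 1
R implies Q = 1/2 implies 0 = 1/2
P implies P = 0 implies 0 = 1
(R implies Q) implies (P implies P) = 1/2 implies 1 = 1
((R implies Q) implies not P) iff ((R implies Q) implies (P implies P)) = 1 iff 1 = 1
not Q = not 0 = 1
R implies R = 1/2 implies 1/2 = 1/2
not Q implies (R implies R) = 1 implies 1/2 = 1/2
(((R implies Q) implies not P) iff ((R implies Q) implies (P implies P))) implies (not Q implies (R implies R)) = 1 implies 1/2 = 1/2
No assignment yields a value below 1/2, so this is the minimum.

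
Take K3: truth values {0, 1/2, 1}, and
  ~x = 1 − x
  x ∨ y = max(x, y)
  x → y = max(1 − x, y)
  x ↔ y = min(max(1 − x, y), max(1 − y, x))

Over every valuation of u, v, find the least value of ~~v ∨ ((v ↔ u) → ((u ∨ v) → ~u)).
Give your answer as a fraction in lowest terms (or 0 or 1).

Take u = 1/2, v = 0:
~v = ~0 = 1
~~v = ~1 = 0
v ↔ u = 0 ↔ 1/2 = 1/2
u ∨ v = 1/2 ∨ 0 = 1/2
~u = ~1/2 = 1/2
(u ∨ v) → ~u = 1/2 → 1/2 = 1/2
(v ↔ u) → ((u ∨ v) → ~u) = 1/2 → 1/2 = 1/2
~~v ∨ ((v ↔ u) → ((u ∨ v) → ~u)) = 0 ∨ 1/2 = 1/2
No assignment yields a value below 1/2, so this is the minimum.

1/2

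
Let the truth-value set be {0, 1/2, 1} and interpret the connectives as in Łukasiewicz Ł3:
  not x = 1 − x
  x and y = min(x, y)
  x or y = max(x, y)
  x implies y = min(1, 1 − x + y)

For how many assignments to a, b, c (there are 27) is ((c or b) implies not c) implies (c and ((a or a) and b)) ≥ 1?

value 1: 11 assignments (counts)
value 1/2: 3 assignments
value 0: 13 assignments
So 11 of the 27 assignments meet the threshold.

11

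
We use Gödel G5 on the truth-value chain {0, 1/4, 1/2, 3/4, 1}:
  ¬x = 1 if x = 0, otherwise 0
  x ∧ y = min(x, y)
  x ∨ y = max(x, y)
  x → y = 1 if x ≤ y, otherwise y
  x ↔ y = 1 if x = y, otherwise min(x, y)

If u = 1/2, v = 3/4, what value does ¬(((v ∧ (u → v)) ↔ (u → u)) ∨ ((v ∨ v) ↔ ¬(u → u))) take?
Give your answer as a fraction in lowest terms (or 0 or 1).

u → v = 1/2 → 3/4 = 1
v ∧ (u → v) = 3/4 ∧ 1 = 3/4
u → u = 1/2 → 1/2 = 1
(v ∧ (u → v)) ↔ (u → u) = 3/4 ↔ 1 = 3/4
v ∨ v = 3/4 ∨ 3/4 = 3/4
u → u = 1/2 → 1/2 = 1
¬(u → u) = ¬1 = 0
(v ∨ v) ↔ ¬(u → u) = 3/4 ↔ 0 = 0
((v ∧ (u → v)) ↔ (u → u)) ∨ ((v ∨ v) ↔ ¬(u → u)) = 3/4 ∨ 0 = 3/4
¬(((v ∧ (u → v)) ↔ (u → u)) ∨ ((v ∨ v) ↔ ¬(u → u))) = ¬3/4 = 0

0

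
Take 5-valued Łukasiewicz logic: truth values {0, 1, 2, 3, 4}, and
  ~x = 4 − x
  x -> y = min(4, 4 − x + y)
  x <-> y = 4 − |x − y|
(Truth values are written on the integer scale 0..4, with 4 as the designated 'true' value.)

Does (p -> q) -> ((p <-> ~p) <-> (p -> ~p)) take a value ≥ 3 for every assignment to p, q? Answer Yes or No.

Counterexample: take p = 0, q = 0.
p -> q = 0 -> 0 = 4
~p = ~0 = 4
p <-> ~p = 0 <-> 4 = 0
~p = ~0 = 4
p -> ~p = 0 -> 4 = 4
(p <-> ~p) <-> (p -> ~p) = 0 <-> 4 = 0
(p -> q) -> ((p <-> ~p) <-> (p -> ~p)) = 4 -> 0 = 0
This gives 0, which is below 3.

No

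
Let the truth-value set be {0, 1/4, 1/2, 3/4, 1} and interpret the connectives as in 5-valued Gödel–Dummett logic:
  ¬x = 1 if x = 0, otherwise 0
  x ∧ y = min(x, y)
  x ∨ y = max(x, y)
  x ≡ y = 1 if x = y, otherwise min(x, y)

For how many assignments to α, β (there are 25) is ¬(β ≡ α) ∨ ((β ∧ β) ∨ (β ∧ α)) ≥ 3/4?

value 1: 12 assignments (counts)
value 3/4: 4 assignments (counts)
value 1/2: 4 assignments
value 1/4: 4 assignments
value 0: 1 assignment
So 16 of the 25 assignments meet the threshold.

16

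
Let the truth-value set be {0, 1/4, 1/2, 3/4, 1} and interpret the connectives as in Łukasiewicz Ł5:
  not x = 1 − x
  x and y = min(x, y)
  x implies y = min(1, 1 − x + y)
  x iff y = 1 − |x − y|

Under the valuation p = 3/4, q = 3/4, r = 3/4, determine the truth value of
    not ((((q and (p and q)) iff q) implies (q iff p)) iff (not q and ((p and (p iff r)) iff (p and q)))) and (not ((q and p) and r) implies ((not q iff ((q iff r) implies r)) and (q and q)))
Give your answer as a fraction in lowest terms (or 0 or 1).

3/4

p and q = 3/4 and 3/4 = 3/4
q and (p and q) = 3/4 and 3/4 = 3/4
(q and (p and q)) iff q = 3/4 iff 3/4 = 1
q iff p = 3/4 iff 3/4 = 1
((q and (p and q)) iff q) implies (q iff p) = 1 implies 1 = 1
not q = not 3/4 = 1/4
p iff r = 3/4 iff 3/4 = 1
p and (p iff r) = 3/4 and 1 = 3/4
p and q = 3/4 and 3/4 = 3/4
(p and (p iff r)) iff (p and q) = 3/4 iff 3/4 = 1
not q and ((p and (p iff r)) iff (p and q)) = 1/4 and 1 = 1/4
(((q and (p and q)) iff q) implies (q iff p)) iff (not q and ((p and (p iff r)) iff (p and q))) = 1 iff 1/4 = 1/4
not ((((q and (p and q)) iff q) implies (q iff p)) iff (not q and ((p and (p iff r)) iff (p and q)))) = not 1/4 = 3/4
q and p = 3/4 and 3/4 = 3/4
(q and p) and r = 3/4 and 3/4 = 3/4
not ((q and p) and r) = not 3/4 = 1/4
not q = not 3/4 = 1/4
q iff r = 3/4 iff 3/4 = 1
(q iff r) implies r = 1 implies 3/4 = 3/4
not q iff ((q iff r) implies r) = 1/4 iff 3/4 = 1/2
q and q = 3/4 and 3/4 = 3/4
(not q iff ((q iff r) implies r)) and (q and q) = 1/2 and 3/4 = 1/2
not ((q and p) and r) implies ((not q iff ((q iff r) implies r)) and (q and q)) = 1/4 implies 1/2 = 1
not ((((q and (p and q)) iff q) implies (q iff p)) iff (not q and ((p and (p iff r)) iff (p and q)))) and (not ((q and p) and r) implies ((not q iff ((q iff r) implies r)) and (q and q))) = 3/4 and 1 = 3/4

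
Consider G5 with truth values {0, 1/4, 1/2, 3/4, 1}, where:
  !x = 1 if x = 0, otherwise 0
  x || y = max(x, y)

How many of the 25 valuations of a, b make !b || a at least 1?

value 1: 9 assignments (counts)
value 3/4: 4 assignments
value 1/2: 4 assignments
value 1/4: 4 assignments
value 0: 4 assignments
So 9 of the 25 assignments meet the threshold.

9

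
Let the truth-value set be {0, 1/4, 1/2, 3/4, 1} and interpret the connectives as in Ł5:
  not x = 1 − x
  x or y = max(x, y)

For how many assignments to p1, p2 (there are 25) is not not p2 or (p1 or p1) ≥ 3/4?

value 1: 9 assignments (counts)
value 3/4: 7 assignments (counts)
value 1/2: 5 assignments
value 1/4: 3 assignments
value 0: 1 assignment
So 16 of the 25 assignments meet the threshold.

16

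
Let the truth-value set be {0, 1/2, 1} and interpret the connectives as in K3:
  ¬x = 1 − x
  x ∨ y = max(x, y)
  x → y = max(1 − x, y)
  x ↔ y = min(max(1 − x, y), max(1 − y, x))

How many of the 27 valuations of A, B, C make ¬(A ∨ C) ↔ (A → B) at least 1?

value 1: 6 assignments (counts)
value 1/2: 14 assignments
value 0: 7 assignments
So 6 of the 27 assignments meet the threshold.

6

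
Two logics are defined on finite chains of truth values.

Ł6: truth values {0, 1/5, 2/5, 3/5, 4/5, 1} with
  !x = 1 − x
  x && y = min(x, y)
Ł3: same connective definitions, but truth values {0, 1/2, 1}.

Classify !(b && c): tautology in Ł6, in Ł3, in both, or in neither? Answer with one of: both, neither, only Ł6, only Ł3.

neither

In Ł6: at b = 1/5, c = 1/5 the value is 4/5 — not a tautology.
In Ł3: at b = 1/2, c = 1/2 the value is 1/2 — not a tautology.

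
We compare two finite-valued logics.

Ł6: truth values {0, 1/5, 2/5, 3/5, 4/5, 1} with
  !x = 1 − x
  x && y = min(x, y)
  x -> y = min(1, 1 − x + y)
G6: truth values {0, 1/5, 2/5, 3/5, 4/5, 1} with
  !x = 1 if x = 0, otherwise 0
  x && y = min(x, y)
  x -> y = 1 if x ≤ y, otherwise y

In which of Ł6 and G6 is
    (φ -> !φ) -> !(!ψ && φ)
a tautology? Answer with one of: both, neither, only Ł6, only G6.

In Ł6: at φ = 1/5, ψ = 0 the value is 4/5 — not a tautology.
In G6: every assignment gives 1 — tautology.

only G6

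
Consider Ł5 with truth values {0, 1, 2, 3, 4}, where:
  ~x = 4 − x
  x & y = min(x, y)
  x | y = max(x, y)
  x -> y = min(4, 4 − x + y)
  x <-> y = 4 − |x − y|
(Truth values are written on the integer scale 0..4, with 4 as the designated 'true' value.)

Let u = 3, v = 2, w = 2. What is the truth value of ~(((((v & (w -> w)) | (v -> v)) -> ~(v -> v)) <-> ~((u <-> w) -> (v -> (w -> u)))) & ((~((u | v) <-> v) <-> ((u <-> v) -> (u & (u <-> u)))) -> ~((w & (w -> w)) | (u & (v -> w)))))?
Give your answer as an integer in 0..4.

0

w -> w = 2 -> 2 = 4
v & (w -> w) = 2 & 4 = 2
v -> v = 2 -> 2 = 4
(v & (w -> w)) | (v -> v) = 2 | 4 = 4
v -> v = 2 -> 2 = 4
~(v -> v) = ~4 = 0
((v & (w -> w)) | (v -> v)) -> ~(v -> v) = 4 -> 0 = 0
u <-> w = 3 <-> 2 = 3
w -> u = 2 -> 3 = 4
v -> (w -> u) = 2 -> 4 = 4
(u <-> w) -> (v -> (w -> u)) = 3 -> 4 = 4
~((u <-> w) -> (v -> (w -> u))) = ~4 = 0
(((v & (w -> w)) | (v -> v)) -> ~(v -> v)) <-> ~((u <-> w) -> (v -> (w -> u))) = 0 <-> 0 = 4
u | v = 3 | 2 = 3
(u | v) <-> v = 3 <-> 2 = 3
~((u | v) <-> v) = ~3 = 1
u <-> v = 3 <-> 2 = 3
u <-> u = 3 <-> 3 = 4
u & (u <-> u) = 3 & 4 = 3
(u <-> v) -> (u & (u <-> u)) = 3 -> 3 = 4
~((u | v) <-> v) <-> ((u <-> v) -> (u & (u <-> u))) = 1 <-> 4 = 1
w -> w = 2 -> 2 = 4
w & (w -> w) = 2 & 4 = 2
v -> w = 2 -> 2 = 4
u & (v -> w) = 3 & 4 = 3
(w & (w -> w)) | (u & (v -> w)) = 2 | 3 = 3
~((w & (w -> w)) | (u & (v -> w))) = ~3 = 1
(~((u | v) <-> v) <-> ((u <-> v) -> (u & (u <-> u)))) -> ~((w & (w -> w)) | (u & (v -> w))) = 1 -> 1 = 4
((((v & (w -> w)) | (v -> v)) -> ~(v -> v)) <-> ~((u <-> w) -> (v -> (w -> u)))) & ((~((u | v) <-> v) <-> ((u <-> v) -> (u & (u <-> u)))) -> ~((w & (w -> w)) | (u & (v -> w)))) = 4 & 4 = 4
~(((((v & (w -> w)) | (v -> v)) -> ~(v -> v)) <-> ~((u <-> w) -> (v -> (w -> u)))) & ((~((u | v) <-> v) <-> ((u <-> v) -> (u & (u <-> u)))) -> ~((w & (w -> w)) | (u & (v -> w))))) = ~4 = 0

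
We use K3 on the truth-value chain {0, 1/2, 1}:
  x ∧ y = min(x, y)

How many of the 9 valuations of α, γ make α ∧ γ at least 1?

α = 0, γ = 0 ↦ 0  <
α = 0, γ = 1/2 ↦ 0  <
α = 0, γ = 1 ↦ 0  <
α = 1/2, γ = 0 ↦ 0  <
α = 1/2, γ = 1/2 ↦ 1/2  <
α = 1/2, γ = 1 ↦ 1/2  <
α = 1, γ = 0 ↦ 0  <
α = 1, γ = 1/2 ↦ 1/2  <
α = 1, γ = 1 ↦ 1  ≥
So 1 of the 9 assignments meets the threshold.

1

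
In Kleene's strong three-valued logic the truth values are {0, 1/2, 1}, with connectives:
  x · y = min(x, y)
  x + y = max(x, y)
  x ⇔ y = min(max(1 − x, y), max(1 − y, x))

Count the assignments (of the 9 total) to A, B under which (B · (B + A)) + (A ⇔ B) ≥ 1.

A = 0, B = 0 ↦ 1  ≥
A = 0, B = 1/2 ↦ 1/2  <
A = 0, B = 1 ↦ 1  ≥
A = 1/2, B = 0 ↦ 1/2  <
A = 1/2, B = 1/2 ↦ 1/2  <
A = 1/2, B = 1 ↦ 1  ≥
A = 1, B = 0 ↦ 0  <
A = 1, B = 1/2 ↦ 1/2  <
A = 1, B = 1 ↦ 1  ≥
So 4 of the 9 assignments meet the threshold.

4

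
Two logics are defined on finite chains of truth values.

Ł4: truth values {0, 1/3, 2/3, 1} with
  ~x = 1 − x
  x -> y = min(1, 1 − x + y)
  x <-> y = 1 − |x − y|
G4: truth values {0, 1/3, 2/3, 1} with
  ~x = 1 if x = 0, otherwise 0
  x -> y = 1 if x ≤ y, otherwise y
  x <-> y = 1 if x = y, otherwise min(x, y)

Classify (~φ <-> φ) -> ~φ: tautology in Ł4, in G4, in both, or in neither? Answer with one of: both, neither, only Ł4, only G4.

only G4

In Ł4: at φ = 2/3 the value is 2/3 — not a tautology.
In G4: every assignment gives 1 — tautology.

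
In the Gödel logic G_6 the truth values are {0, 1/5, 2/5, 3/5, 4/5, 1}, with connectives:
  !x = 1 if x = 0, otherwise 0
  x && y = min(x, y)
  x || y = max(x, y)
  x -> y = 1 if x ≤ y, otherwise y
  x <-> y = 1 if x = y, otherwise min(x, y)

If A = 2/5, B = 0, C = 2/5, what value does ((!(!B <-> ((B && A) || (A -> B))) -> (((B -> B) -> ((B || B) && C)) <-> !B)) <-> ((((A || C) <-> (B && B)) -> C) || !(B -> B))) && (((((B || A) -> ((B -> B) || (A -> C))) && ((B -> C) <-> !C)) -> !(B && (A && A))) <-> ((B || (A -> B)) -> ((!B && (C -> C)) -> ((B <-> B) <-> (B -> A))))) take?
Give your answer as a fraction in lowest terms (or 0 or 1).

0

!B = !0 = 1
B && A = 0 && 2/5 = 0
A -> B = 2/5 -> 0 = 0
(B && A) || (A -> B) = 0 || 0 = 0
!B <-> ((B && A) || (A -> B)) = 1 <-> 0 = 0
!(!B <-> ((B && A) || (A -> B))) = !0 = 1
B -> B = 0 -> 0 = 1
B || B = 0 || 0 = 0
(B || B) && C = 0 && 2/5 = 0
(B -> B) -> ((B || B) && C) = 1 -> 0 = 0
!B = !0 = 1
((B -> B) -> ((B || B) && C)) <-> !B = 0 <-> 1 = 0
!(!B <-> ((B && A) || (A -> B))) -> (((B -> B) -> ((B || B) && C)) <-> !B) = 1 -> 0 = 0
A || C = 2/5 || 2/5 = 2/5
B && B = 0 && 0 = 0
(A || C) <-> (B && B) = 2/5 <-> 0 = 0
((A || C) <-> (B && B)) -> C = 0 -> 2/5 = 1
B -> B = 0 -> 0 = 1
!(B -> B) = !1 = 0
(((A || C) <-> (B && B)) -> C) || !(B -> B) = 1 || 0 = 1
(!(!B <-> ((B && A) || (A -> B))) -> (((B -> B) -> ((B || B) && C)) <-> !B)) <-> ((((A || C) <-> (B && B)) -> C) || !(B -> B)) = 0 <-> 1 = 0
B || A = 0 || 2/5 = 2/5
B -> B = 0 -> 0 = 1
A -> C = 2/5 -> 2/5 = 1
(B -> B) || (A -> C) = 1 || 1 = 1
(B || A) -> ((B -> B) || (A -> C)) = 2/5 -> 1 = 1
B -> C = 0 -> 2/5 = 1
!C = !2/5 = 0
(B -> C) <-> !C = 1 <-> 0 = 0
((B || A) -> ((B -> B) || (A -> C))) && ((B -> C) <-> !C) = 1 && 0 = 0
A && A = 2/5 && 2/5 = 2/5
B && (A && A) = 0 && 2/5 = 0
!(B && (A && A)) = !0 = 1
(((B || A) -> ((B -> B) || (A -> C))) && ((B -> C) <-> !C)) -> !(B && (A && A)) = 0 -> 1 = 1
A -> B = 2/5 -> 0 = 0
B || (A -> B) = 0 || 0 = 0
!B = !0 = 1
C -> C = 2/5 -> 2/5 = 1
!B && (C -> C) = 1 && 1 = 1
B <-> B = 0 <-> 0 = 1
B -> A = 0 -> 2/5 = 1
(B <-> B) <-> (B -> A) = 1 <-> 1 = 1
(!B && (C -> C)) -> ((B <-> B) <-> (B -> A)) = 1 -> 1 = 1
(B || (A -> B)) -> ((!B && (C -> C)) -> ((B <-> B) <-> (B -> A))) = 0 -> 1 = 1
((((B || A) -> ((B -> B) || (A -> C))) && ((B -> C) <-> !C)) -> !(B && (A && A))) <-> ((B || (A -> B)) -> ((!B && (C -> C)) -> ((B <-> B) <-> (B -> A)))) = 1 <-> 1 = 1
((!(!B <-> ((B && A) || (A -> B))) -> (((B -> B) -> ((B || B) && C)) <-> !B)) <-> ((((A || C) <-> (B && B)) -> C) || !(B -> B))) && (((((B || A) -> ((B -> B) || (A -> C))) && ((B -> C) <-> !C)) -> !(B && (A && A))) <-> ((B || (A -> B)) -> ((!B && (C -> C)) -> ((B <-> B) <-> (B -> A))))) = 0 && 1 = 0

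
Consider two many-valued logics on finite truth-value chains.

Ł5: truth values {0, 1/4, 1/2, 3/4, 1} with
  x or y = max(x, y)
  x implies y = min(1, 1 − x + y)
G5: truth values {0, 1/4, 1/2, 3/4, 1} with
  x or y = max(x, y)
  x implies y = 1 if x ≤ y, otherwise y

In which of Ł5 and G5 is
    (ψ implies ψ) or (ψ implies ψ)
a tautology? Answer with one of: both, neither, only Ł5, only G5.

both

In Ł5: every assignment gives 1 — tautology.
In G5: every assignment gives 1 — tautology.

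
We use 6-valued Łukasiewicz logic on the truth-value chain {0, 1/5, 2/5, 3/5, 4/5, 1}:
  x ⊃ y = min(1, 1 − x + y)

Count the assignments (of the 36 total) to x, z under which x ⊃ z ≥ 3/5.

value 1: 21 assignments (counts)
value 4/5: 5 assignments (counts)
value 3/5: 4 assignments (counts)
value 2/5: 3 assignments
value 1/5: 2 assignments
value 0: 1 assignment
So 30 of the 36 assignments meet the threshold.

30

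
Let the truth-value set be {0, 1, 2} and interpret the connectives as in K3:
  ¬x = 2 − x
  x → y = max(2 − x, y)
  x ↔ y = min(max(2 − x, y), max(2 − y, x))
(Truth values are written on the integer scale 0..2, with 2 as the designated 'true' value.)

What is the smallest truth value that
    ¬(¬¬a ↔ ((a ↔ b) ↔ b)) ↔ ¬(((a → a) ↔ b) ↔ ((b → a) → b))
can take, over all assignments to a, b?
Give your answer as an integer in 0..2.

Take a = 0, b = 1:
¬a = ¬0 = 2
¬¬a = ¬2 = 0
a ↔ b = 0 ↔ 1 = 1
(a ↔ b) ↔ b = 1 ↔ 1 = 1
¬¬a ↔ ((a ↔ b) ↔ b) = 0 ↔ 1 = 1
¬(¬¬a ↔ ((a ↔ b) ↔ b)) = ¬1 = 1
a → a = 0 → 0 = 2
(a → a) ↔ b = 2 ↔ 1 = 1
b → a = 1 → 0 = 1
(b → a) → b = 1 → 1 = 1
((a → a) ↔ b) ↔ ((b → a) → b) = 1 ↔ 1 = 1
¬(((a → a) ↔ b) ↔ ((b → a) → b)) = ¬1 = 1
¬(¬¬a ↔ ((a ↔ b) ↔ b)) ↔ ¬(((a → a) ↔ b) ↔ ((b → a) → b)) = 1 ↔ 1 = 1
No assignment yields a value below 1, so this is the minimum.

1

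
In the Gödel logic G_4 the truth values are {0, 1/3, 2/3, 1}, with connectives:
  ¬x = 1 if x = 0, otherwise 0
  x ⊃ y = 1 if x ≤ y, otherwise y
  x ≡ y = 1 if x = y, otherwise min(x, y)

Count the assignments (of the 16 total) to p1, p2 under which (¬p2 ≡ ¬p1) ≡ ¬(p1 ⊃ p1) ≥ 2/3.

6

p1 = 0, p2 = 0 ↦ 0  <
p1 = 0, p2 = 1/3 ↦ 1  ≥
p1 = 0, p2 = 2/3 ↦ 1  ≥
p1 = 0, p2 = 1 ↦ 1  ≥
p1 = 1/3, p2 = 0 ↦ 1  ≥
p1 = 1/3, p2 = 1/3 ↦ 0  <
p1 = 1/3, p2 = 2/3 ↦ 0  <
p1 = 1/3, p2 = 1 ↦ 0  <
p1 = 2/3, p2 = 0 ↦ 1  ≥
p1 = 2/3, p2 = 1/3 ↦ 0  <
p1 = 2/3, p2 = 2/3 ↦ 0  <
p1 = 2/3, p2 = 1 ↦ 0  <
p1 = 1, p2 = 0 ↦ 1  ≥
p1 = 1, p2 = 1/3 ↦ 0  <
p1 = 1, p2 = 2/3 ↦ 0  <
p1 = 1, p2 = 1 ↦ 0  <
So 6 of the 16 assignments meet the threshold.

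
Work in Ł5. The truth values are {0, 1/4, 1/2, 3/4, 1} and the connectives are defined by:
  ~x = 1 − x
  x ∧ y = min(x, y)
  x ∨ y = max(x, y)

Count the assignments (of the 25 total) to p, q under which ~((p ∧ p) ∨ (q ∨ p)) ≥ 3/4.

4

value 1: 1 assignment (counts)
value 3/4: 3 assignments (counts)
value 1/2: 5 assignments
value 1/4: 7 assignments
value 0: 9 assignments
So 4 of the 25 assignments meet the threshold.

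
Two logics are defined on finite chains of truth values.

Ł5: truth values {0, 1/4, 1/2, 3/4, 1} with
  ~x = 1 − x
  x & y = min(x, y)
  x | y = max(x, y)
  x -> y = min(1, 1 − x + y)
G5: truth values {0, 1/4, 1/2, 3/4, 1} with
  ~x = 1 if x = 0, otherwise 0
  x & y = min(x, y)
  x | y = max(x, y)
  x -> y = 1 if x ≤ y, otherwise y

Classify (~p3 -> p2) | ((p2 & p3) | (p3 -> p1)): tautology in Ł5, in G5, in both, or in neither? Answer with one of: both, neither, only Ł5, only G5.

only G5

In Ł5: at p1 = 0, p2 = 0, p3 = 1/4 the value is 3/4 — not a tautology.
In G5: every assignment gives 1 — tautology.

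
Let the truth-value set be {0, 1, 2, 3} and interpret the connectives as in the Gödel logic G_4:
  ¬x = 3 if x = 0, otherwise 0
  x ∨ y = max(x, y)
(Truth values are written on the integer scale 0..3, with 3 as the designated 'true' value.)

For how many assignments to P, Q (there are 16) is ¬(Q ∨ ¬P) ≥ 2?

3

P = 0, Q = 0 ↦ 0  <
P = 0, Q = 1 ↦ 0  <
P = 0, Q = 2 ↦ 0  <
P = 0, Q = 3 ↦ 0  <
P = 1, Q = 0 ↦ 3  ≥
P = 1, Q = 1 ↦ 0  <
P = 1, Q = 2 ↦ 0  <
P = 1, Q = 3 ↦ 0  <
P = 2, Q = 0 ↦ 3  ≥
P = 2, Q = 1 ↦ 0  <
P = 2, Q = 2 ↦ 0  <
P = 2, Q = 3 ↦ 0  <
P = 3, Q = 0 ↦ 3  ≥
P = 3, Q = 1 ↦ 0  <
P = 3, Q = 2 ↦ 0  <
P = 3, Q = 3 ↦ 0  <
So 3 of the 16 assignments meet the threshold.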